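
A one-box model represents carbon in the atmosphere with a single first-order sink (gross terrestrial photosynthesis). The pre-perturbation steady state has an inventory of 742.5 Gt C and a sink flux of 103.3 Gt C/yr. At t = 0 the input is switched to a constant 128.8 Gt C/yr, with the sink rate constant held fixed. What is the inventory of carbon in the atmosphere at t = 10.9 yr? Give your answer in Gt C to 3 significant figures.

τ = M₀/F₀ = 742.5/103.3 = 7.188 yr; rate constant k = 1/τ.
New steady state M_∞ = F₁/k = F₁·τ = 128.8 × 7.188 = 925.79 Gt C.
M(t) = M_∞ + (M₀ − M_∞)·e^(−t/τ); t/τ = 10.9/7.188 = 1.516, so e^(−t/τ) = 0.2195.
M(t) = 925.79 − 183.3 × 0.2195 = 885.56 Gt C.

886 Gt C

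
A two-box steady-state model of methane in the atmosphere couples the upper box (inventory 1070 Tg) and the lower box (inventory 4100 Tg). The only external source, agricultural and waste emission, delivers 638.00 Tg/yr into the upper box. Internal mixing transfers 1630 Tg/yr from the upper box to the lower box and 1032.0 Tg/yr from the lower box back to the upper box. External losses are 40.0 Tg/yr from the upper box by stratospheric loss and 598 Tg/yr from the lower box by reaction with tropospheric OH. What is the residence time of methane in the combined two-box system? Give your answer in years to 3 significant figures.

Residence time in the combined system uses the total inventory and the total *external* removal — internal exchanges between the two boxes cancel.
M_total = 1070 + 4100 = 5170.0 Tg.
ΣF_external_out = 40.0 + 598 = 638.00 Tg/yr.
τ = M_total / ΣF_ext = 5170.0 / 638.00 = 8.103 yr.

8.10 yr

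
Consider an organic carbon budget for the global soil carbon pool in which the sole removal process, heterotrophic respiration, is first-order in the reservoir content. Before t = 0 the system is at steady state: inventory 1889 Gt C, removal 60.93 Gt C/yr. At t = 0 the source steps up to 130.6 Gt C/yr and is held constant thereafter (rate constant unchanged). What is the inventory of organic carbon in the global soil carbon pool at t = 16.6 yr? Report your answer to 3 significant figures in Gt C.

2780 Gt C

Residence time τ = M₀/F₀ = 31.00 yr. The eventual steady state is M_∞ = M₀·(F₁/F₀) = 1889 × 130.6/60.93 = 4049.0 Gt C.
The anomaly ΔM(t) = M(t) − M_∞ decays as ΔM₀·e^(−t/τ) with ΔM₀ = 1889 − 4049.0 = −2160 Gt C.
At t = 16.6 yr, e^(−t/τ) = e^(−0.5354) = 0.5854, so ΔM = −1264 Gt C and M = 4049.0 − 1264 = 2784.5 Gt C.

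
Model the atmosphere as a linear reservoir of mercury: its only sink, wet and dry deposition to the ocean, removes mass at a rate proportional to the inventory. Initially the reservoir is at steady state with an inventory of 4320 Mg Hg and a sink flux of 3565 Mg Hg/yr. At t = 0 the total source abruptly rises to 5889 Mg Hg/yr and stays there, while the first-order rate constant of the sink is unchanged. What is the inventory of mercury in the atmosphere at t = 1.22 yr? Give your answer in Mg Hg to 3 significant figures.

6110 Mg Hg

Residence time τ = M₀/F₀ = 1.212 yr. The eventual steady state is M_∞ = M₀·(F₁/F₀) = 4320 × 5889/3565 = 7136.2 Mg Hg.
The anomaly ΔM(t) = M(t) − M_∞ decays as ΔM₀·e^(−t/τ) with ΔM₀ = 4320 − 7136.2 = −2816 Mg Hg.
At t = 1.22 yr, e^(−t/τ) = e^(−1.007) = 0.3654, so ΔM = −1029 Mg Hg and M = 7136.2 − 1029 = 6107.2 Mg Hg.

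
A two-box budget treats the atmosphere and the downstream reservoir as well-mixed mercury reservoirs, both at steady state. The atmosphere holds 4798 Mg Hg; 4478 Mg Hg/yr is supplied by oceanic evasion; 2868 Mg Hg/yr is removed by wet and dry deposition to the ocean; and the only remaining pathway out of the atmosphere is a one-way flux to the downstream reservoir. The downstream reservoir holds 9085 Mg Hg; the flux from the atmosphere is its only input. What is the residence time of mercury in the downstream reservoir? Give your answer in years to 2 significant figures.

Balance the atmosphere: ΣF_in = 4478.0 Mg Hg/yr.
Flux to the downstream reservoir = ΣF_in − (2868) = 1610.0 Mg Hg/yr.
At steady state the output of the downstream reservoir equals its input, 1610.0 Mg Hg/yr.
τ = M / F = 9085 / 1610.0 = 5.643 yr.

5.6 yr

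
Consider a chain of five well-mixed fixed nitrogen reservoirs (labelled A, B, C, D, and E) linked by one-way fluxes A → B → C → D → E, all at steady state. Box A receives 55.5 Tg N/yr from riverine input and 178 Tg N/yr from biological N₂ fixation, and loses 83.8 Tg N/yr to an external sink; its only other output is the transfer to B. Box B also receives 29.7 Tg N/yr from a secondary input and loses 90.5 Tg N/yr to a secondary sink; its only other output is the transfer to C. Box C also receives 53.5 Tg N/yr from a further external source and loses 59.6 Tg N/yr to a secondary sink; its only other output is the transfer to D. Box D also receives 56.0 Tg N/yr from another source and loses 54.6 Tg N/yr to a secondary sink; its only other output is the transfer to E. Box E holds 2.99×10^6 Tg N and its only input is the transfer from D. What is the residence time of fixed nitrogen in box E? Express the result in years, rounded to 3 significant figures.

Box A: F(A→B) = (55.5 + 178) − 83.8 = 149.70 Tg N/yr.
Box B: F(B→C) = (149.70 + 29.7) − 90.5 = 88.900 Tg N/yr.
Box C: F(C→D) = (88.900 + 53.5) − 59.6 = 82.800 Tg N/yr.
Box D: F(D→E) = (82.800 + 56.0) − 54.6 = 84.200 Tg N/yr.
Box E throughput = its input = 84.200 Tg N/yr; τ = 2.99×10^6 / 84.200 = 35510 yr.

35500 yr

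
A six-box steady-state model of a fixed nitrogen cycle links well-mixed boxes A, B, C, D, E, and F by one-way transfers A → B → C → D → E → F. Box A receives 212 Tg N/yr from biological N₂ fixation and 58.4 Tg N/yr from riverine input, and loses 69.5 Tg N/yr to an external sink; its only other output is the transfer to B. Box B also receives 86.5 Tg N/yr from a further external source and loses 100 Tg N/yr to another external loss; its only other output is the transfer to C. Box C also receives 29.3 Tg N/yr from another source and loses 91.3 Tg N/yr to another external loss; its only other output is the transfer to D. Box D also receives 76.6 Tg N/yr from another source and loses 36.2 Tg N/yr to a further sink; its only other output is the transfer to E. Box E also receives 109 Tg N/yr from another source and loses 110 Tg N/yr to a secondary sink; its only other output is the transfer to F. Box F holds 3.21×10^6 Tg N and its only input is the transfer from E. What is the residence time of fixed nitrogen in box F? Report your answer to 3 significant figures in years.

19500 yr

Box A: F(A→B) = (212 + 58.4) − 69.5 = 200.90 Tg N/yr.
Box B: F(B→C) = (200.90 + 86.5) − 100 = 187.40 Tg N/yr.
Box C: F(C→D) = (187.40 + 29.3) − 91.3 = 125.40 Tg N/yr.
Box D: F(D→E) = (125.40 + 76.6) − 36.2 = 165.80 Tg N/yr.
Box E: F(E→F) = (165.80 + 109) − 110 = 164.80 Tg N/yr.
Box F throughput = its input = 164.80 Tg N/yr; τ = 3.21×10^6 / 164.80 = 19480 yr.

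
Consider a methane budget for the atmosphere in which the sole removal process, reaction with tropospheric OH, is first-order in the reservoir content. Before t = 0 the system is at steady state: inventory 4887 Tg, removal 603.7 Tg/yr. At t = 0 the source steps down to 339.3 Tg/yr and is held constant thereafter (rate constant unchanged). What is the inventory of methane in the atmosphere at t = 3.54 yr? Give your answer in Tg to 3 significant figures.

4130 Tg

Residence time τ = M₀/F₀ = 8.095 yr. The eventual steady state is M_∞ = M₀·(F₁/F₀) = 4887 × 339.3/603.7 = 2746.7 Tg.
The anomaly ΔM(t) = M(t) − M_∞ decays as ΔM₀·e^(−t/τ) with ΔM₀ = 4887 − 2746.7 = 2140 Tg.
At t = 3.54 yr, e^(−t/τ) = e^(−0.4373) = 0.6458, so ΔM = 1382 Tg and M = 2746.7 + 1382 = 4128.8 Tg.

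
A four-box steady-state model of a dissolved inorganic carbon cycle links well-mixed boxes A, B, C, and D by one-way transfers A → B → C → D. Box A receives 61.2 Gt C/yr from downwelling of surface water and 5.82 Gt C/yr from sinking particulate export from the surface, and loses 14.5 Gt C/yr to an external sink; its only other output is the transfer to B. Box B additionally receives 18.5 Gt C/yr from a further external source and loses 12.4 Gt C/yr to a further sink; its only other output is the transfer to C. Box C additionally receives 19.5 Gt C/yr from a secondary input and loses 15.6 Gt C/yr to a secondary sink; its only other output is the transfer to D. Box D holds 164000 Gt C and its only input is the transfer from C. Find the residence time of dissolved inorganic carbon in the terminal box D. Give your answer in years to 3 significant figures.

Box A: F(A→B) = (61.2 + 5.82) − 14.5 = 52.520 Gt C/yr.
Box B: F(B→C) = (52.520 + 18.5) − 12.4 = 58.620 Gt C/yr.
Box C: F(C→D) = (58.620 + 19.5) − 15.6 = 62.520 Gt C/yr.
Box D throughput = its input = 62.520 Gt C/yr; τ = 164000 / 62.520 = 2623 yr.

2620 yr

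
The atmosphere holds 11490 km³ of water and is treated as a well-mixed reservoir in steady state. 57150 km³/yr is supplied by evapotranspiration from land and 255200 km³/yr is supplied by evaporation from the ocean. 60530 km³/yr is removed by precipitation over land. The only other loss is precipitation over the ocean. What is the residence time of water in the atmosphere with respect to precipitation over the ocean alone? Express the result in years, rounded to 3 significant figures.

At steady state ΣF_in = ΣF_out.
ΣF_in = 57150 + 255200 = 312350 km³/yr.
Precipitation over the ocean flux = ΣF_in − (60530) = 312350 − 60530 = 251800 km³/yr.
τ = M / F = 11490 / 251800 = 0.04563 yr.

0.0456 yr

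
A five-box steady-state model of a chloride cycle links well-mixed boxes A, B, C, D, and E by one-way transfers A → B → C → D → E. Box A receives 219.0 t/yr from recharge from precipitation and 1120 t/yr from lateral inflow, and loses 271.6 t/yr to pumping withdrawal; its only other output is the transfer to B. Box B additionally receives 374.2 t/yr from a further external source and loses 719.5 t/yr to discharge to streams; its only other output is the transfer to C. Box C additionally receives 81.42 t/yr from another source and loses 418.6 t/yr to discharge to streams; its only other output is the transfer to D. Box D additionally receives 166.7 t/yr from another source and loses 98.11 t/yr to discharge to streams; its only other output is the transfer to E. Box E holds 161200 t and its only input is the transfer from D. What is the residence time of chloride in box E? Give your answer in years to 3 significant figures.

355 yr

Box A: F(A→B) = (219.0 + 1120) − 271.6 = 1067.4 t/yr.
Box B: F(B→C) = (1067.4 + 374.2) − 719.5 = 722.10 t/yr.
Box C: F(C→D) = (722.10 + 81.42) − 418.6 = 384.92 t/yr.
Box D: F(D→E) = (384.92 + 166.7) − 98.11 = 453.51 t/yr.
Box E throughput = its input = 453.51 t/yr; τ = 161200 / 453.51 = 355.4 yr.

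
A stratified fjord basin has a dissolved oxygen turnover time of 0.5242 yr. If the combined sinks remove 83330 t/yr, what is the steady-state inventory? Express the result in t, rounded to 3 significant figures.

τ = M/F ⇒ M = τ × F = 0.5242 × 83330 = 43680 t.

43700 t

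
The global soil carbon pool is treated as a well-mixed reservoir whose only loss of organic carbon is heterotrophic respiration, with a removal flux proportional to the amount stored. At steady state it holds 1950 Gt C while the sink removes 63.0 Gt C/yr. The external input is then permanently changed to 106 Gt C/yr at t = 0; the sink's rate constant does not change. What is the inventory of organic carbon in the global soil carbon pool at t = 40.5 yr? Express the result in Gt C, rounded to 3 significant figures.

2920 Gt C

The sink rate constant is k = F₀/M₀ = 63.0/1950 = 0.03231 yr⁻¹.
Solving dM/dt = F₁ − kM with M(0) = M₀ gives M(t) = F₁/k + (M₀ − F₁/k)·e^(−kt).
F₁/k = 106/0.03231 = 3281.0 Gt C; kt = 0.03231 × 40.5 = 1.308, e^(−kt) = 0.2702.
M(40.5) = 3281.0 + (1950 − 3281.0) × 0.2702 = 3281.0 − 359.7 = 2921.3 Gt C.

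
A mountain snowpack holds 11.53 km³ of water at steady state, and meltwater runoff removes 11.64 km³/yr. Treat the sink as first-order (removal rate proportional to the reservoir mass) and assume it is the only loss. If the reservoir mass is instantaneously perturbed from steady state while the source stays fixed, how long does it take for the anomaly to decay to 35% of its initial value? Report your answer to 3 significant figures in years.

1.04 yr

For a linear reservoir the anomaly decays as exp(−t/τ) with τ = M/F = 11.53/11.64 = 0.9905 yr.
exp(−t/τ) = 0.35 ⇒ t = −τ ln(0.35) = 0.9905 × 1.050 = 1.040 yr.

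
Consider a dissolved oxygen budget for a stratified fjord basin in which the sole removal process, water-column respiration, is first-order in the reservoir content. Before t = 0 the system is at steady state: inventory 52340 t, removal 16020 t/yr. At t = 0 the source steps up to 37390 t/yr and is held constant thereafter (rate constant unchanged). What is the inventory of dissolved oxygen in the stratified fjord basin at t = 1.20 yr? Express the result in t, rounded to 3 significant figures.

The sink rate constant is k = F₀/M₀ = 16020/52340 = 0.3061 yr⁻¹.
Solving dM/dt = F₁ − kM with M(0) = M₀ gives M(t) = F₁/k + (M₀ − F₁/k)·e^(−kt).
F₁/k = 37390/0.3061 = 122160 t; kt = 0.3061 × 1.20 = 0.3673, e^(−kt) = 0.6926.
M(1.20) = 122160 + (52340 − 122160) × 0.6926 = 122160 − 48360 = 73802 t.

73800 t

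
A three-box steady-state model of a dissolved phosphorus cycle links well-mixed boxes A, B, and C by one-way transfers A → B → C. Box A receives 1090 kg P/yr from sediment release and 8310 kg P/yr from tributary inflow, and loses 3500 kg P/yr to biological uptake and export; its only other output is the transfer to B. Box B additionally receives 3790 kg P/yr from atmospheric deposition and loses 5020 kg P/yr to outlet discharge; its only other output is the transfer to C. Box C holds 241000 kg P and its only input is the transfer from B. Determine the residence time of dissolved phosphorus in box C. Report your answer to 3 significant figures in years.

51.6 yr

Box A: F(A→B) = (1090 + 8310) − 3500 = 5900.0 kg P/yr.
Box B: F(B→C) = (5900.0 + 3790) − 5020 = 4670.0 kg P/yr.
Box C throughput = its input = 4670.0 kg P/yr; τ = 241000 / 4670.0 = 51.61 yr.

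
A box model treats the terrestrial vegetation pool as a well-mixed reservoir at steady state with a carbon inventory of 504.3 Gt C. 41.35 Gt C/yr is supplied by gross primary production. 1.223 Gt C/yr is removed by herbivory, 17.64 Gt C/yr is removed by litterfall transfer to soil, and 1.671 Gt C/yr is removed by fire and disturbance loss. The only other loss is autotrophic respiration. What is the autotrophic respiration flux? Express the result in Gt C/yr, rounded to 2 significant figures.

At steady state ΣF_in = ΣF_out.
ΣF_in = 41.350 Gt C/yr.
Autotrophic respiration flux = ΣF_in − (1.223 + 17.64 + 1.671) = 41.350 − 20.53 = 20.82 Gt C/yr.

21 Gt C/yr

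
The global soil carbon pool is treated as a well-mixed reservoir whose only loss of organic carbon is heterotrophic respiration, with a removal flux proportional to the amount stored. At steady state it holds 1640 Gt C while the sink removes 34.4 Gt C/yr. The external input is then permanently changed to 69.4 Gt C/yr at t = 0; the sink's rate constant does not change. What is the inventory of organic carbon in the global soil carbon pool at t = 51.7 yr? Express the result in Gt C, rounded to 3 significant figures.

2740 Gt C

τ = M₀/F₀ = 1640/34.4 = 47.67 yr; rate constant k = 1/τ.
New steady state M_∞ = F₁/k = F₁·τ = 69.4 × 47.67 = 3308.6 Gt C.
M(t) = M_∞ + (M₀ − M_∞)·e^(−t/τ); t/τ = 51.7/47.67 = 1.084, so e^(−t/τ) = 0.3381.
M(t) = 3308.6 − 1669 × 0.3381 = 2744.5 Gt C.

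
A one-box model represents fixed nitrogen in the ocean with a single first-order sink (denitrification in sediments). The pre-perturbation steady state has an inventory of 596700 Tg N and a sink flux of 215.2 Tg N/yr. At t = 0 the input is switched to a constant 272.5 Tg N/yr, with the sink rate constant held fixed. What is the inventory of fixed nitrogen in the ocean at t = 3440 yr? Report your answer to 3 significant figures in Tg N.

Residence time τ = M₀/F₀ = 2773 yr. The eventual steady state is M_∞ = M₀·(F₁/F₀) = 596700 × 272.5/215.2 = 755580 Tg N.
The anomaly ΔM(t) = M(t) − M_∞ decays as ΔM₀·e^(−t/τ) with ΔM₀ = 596700 − 755580 = −158900 Tg N.
At t = 3440 yr, e^(−t/τ) = e^(−1.241) = 0.2892, so ΔM = −45950 Tg N and M = 755580 − 45950 = 709630 Tg N.

710000 Tg N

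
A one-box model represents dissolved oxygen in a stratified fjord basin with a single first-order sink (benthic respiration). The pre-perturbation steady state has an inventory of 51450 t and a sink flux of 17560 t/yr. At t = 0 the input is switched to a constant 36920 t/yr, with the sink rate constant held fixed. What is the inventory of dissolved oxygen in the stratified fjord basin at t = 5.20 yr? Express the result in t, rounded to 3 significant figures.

98600 t

Residence time τ = M₀/F₀ = 2.930 yr. The eventual steady state is M_∞ = M₀·(F₁/F₀) = 51450 × 36920/17560 = 108170 t.
The anomaly ΔM(t) = M(t) − M_∞ decays as ΔM₀·e^(−t/τ) with ΔM₀ = 51450 − 108170 = −56720 t.
At t = 5.20 yr, e^(−t/τ) = e^(−1.775) = 0.1695, so ΔM = −9616 t and M = 108170 − 9616 = 98558 t.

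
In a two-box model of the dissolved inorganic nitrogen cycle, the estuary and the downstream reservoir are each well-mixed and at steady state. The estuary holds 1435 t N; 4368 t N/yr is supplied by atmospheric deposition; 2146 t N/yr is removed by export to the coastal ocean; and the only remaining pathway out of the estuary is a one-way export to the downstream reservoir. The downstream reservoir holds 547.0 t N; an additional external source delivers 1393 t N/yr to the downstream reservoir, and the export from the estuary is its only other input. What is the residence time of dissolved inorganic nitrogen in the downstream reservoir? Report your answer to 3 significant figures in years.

0.151 yr

Balance the estuary: ΣF_in = 4368.0 t N/yr.
Export to the downstream reservoir = ΣF_in − (2146) = 2222.0 t N/yr.
Total input to the downstream reservoir = 2222.0 + 1393 = 3615.0 t N/yr; at steady state this equals its total output.
τ = M / F = 547.0 / 3615.0 = 0.1513 yr.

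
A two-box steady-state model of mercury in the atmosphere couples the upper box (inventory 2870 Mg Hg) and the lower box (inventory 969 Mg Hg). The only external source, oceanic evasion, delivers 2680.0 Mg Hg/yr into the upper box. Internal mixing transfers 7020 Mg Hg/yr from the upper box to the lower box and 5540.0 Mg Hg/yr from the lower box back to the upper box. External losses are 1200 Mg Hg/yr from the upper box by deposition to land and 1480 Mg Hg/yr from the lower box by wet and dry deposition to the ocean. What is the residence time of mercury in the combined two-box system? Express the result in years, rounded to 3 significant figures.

1.43 yr

Residence time in the combined system uses the total inventory and the total *external* removal — internal exchanges between the two boxes cancel.
M_total = 2870 + 969 = 3839.0 Mg Hg.
ΣF_external_out = 1200 + 1480 = 2680.0 Mg Hg/yr.
τ = M_total / ΣF_ext = 3839.0 / 2680.0 = 1.432 yr.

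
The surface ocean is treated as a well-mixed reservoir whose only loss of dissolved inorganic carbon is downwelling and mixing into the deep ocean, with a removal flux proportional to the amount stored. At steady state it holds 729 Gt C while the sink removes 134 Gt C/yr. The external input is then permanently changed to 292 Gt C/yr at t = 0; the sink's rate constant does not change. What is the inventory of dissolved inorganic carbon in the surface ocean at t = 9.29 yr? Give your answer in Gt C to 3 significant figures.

Residence time τ = M₀/F₀ = 5.440 yr. The eventual steady state is M_∞ = M₀·(F₁/F₀) = 729 × 292/134 = 1588.6 Gt C.
The anomaly ΔM(t) = M(t) − M_∞ decays as ΔM₀·e^(−t/τ) with ΔM₀ = 729 − 1588.6 = −859.6 Gt C.
At t = 9.29 yr, e^(−t/τ) = e^(−1.708) = 0.1813, so ΔM = −155.8 Gt C and M = 1588.6 − 155.8 = 1432.7 Gt C.

1430 Gt C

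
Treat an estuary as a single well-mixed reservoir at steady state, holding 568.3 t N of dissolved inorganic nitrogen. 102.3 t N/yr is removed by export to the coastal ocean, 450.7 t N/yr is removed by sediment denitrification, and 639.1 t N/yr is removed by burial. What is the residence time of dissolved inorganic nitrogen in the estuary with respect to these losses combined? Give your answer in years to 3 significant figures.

0.477 yr

Total removal = 102.3 + 450.7 + 639.1 = 1192.1 t N/yr.
τ = M / ΣF_out = 568.3 / 1192.1 = 0.4767 yr.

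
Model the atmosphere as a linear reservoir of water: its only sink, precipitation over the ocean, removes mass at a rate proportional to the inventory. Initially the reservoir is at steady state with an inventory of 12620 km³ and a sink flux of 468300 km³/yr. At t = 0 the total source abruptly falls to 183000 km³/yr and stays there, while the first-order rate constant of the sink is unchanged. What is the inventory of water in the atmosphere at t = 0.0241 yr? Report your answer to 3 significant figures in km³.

τ = M₀/F₀ = 12620/468300 = 0.02695 yr; rate constant k = 1/τ.
New steady state M_∞ = F₁/k = F₁·τ = 183000 × 0.02695 = 4931.6 km³.
M(t) = M_∞ + (M₀ − M_∞)·e^(−t/τ); t/τ = 0.0241/0.02695 = 0.8943, so e^(−t/τ) = 0.4089.
M(t) = 4931.6 + 7688 × 0.4089 = 8075.3 km³.

8080 km³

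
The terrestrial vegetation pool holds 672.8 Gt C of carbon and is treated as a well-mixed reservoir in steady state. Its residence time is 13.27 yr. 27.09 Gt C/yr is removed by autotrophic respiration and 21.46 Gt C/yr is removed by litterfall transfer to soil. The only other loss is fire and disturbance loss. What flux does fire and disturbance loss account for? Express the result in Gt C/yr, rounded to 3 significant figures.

Total removal F = M/τ = 672.8 / 13.27 = 50.70 Gt C/yr.
Fire and disturbance loss = F − (27.09 + 21.46) = 50.70 − 48.55 = 2.151 Gt C/yr.

2.15 Gt C/yr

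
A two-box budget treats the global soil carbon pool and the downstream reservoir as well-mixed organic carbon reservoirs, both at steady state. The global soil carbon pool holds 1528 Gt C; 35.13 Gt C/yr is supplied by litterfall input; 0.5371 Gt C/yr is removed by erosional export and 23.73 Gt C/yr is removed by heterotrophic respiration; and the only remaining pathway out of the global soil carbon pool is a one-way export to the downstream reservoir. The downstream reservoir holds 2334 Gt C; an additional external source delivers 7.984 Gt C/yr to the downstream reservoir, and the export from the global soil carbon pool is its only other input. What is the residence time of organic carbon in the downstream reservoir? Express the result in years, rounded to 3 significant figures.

Balance the global soil carbon pool: ΣF_in = 35.130 Gt C/yr.
Export to the downstream reservoir = ΣF_in − (0.5371 + 23.73) = 10.863 Gt C/yr.
Total input to the downstream reservoir = 10.863 + 7.984 = 18.847 Gt C/yr; at steady state this equals its total output.
τ = M / F = 2334 / 18.847 = 123.8 yr.

124 yr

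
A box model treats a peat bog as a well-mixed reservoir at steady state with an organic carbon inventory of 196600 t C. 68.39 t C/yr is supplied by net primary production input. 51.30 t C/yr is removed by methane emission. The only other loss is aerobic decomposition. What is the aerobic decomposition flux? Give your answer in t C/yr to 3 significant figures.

17.1 t C/yr

At steady state ΣF_in = ΣF_out.
ΣF_in = 68.390 t C/yr.
Aerobic decomposition flux = ΣF_in − (51.30) = 68.390 − 51.30 = 17.09 t C/yr.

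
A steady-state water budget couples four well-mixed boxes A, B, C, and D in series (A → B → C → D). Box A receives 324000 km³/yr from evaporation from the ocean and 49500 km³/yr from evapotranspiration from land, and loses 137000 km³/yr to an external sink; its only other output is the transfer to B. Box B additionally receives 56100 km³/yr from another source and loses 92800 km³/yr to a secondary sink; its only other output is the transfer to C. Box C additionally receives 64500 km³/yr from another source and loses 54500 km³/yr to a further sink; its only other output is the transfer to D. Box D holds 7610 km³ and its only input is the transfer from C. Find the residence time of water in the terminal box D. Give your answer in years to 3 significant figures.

Box A: F(A→B) = (324000 + 49500) − 137000 = 236500 km³/yr.
Box B: F(B→C) = (236500 + 56100) − 92800 = 199800 km³/yr.
Box C: F(C→D) = (199800 + 64500) − 54500 = 209800 km³/yr.
Box D throughput = its input = 209800 km³/yr; τ = 7610 / 209800 = 0.03627 yr.

0.0363 yr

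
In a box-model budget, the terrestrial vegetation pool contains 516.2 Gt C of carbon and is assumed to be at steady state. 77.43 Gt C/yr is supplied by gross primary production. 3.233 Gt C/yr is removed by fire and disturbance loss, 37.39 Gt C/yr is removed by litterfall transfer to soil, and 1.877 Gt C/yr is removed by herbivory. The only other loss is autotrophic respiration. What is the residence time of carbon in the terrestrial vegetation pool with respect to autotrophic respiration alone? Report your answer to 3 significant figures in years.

14.8 yr

At steady state ΣF_in = ΣF_out.
ΣF_in = 77.430 Gt C/yr.
Autotrophic respiration flux = ΣF_in − (3.233 + 37.39 + 1.877) = 77.430 − 42.50 = 34.93 Gt C/yr.
τ = M / F = 516.2 / 34.93 = 14.78 yr.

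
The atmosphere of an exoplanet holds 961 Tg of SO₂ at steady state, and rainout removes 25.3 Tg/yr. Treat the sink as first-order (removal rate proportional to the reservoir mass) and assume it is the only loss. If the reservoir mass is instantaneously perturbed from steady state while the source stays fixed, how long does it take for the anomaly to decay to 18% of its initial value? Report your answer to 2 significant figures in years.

65 yr

For a linear reservoir the anomaly decays as exp(−t/τ) with τ = M/F = 961/25.3 = 37.98 yr.
exp(−t/τ) = 0.18 ⇒ t = −τ ln(0.18) = 37.98 × 1.715 = 65.14 yr.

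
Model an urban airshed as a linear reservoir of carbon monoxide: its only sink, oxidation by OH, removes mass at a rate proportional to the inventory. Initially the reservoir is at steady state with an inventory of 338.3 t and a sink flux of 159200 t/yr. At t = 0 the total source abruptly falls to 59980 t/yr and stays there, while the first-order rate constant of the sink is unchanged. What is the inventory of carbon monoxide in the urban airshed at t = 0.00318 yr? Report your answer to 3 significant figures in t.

175 t

Residence time τ = M₀/F₀ = 0.002125 yr. The eventual steady state is M_∞ = M₀·(F₁/F₀) = 338.3 × 59980/159200 = 127.46 t.
The anomaly ΔM(t) = M(t) − M_∞ decays as ΔM₀·e^(−t/τ) with ΔM₀ = 338.3 − 127.46 = 210.8 t.
At t = 0.00318 yr, e^(−t/τ) = e^(−1.496) = 0.2239, so ΔM = 47.21 t and M = 127.46 + 47.21 = 174.67 t.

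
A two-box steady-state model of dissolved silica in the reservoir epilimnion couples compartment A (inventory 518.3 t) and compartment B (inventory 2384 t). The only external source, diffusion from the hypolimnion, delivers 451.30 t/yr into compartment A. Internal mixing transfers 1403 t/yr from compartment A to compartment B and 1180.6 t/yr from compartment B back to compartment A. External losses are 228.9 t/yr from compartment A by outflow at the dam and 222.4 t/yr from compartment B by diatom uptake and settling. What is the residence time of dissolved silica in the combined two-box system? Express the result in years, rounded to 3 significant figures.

6.43 yr

Residence time in the combined system uses the total inventory and the total *external* removal — internal exchanges between the two boxes cancel.
M_total = 518.3 + 2384 = 2902.3 t.
ΣF_external_out = 228.9 + 222.4 = 451.30 t/yr.
τ = M_total / ΣF_ext = 2902.3 / 451.30 = 6.431 yr.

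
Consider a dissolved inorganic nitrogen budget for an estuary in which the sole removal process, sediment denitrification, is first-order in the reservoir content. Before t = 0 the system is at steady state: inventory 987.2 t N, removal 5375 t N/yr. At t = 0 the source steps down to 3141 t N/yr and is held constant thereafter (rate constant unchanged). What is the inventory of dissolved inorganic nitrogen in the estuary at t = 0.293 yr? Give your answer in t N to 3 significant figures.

660 t N

Residence time τ = M₀/F₀ = 0.1837 yr. The eventual steady state is M_∞ = M₀·(F₁/F₀) = 987.2 × 3141/5375 = 576.89 t N.
The anomaly ΔM(t) = M(t) − M_∞ decays as ΔM₀·e^(−t/τ) with ΔM₀ = 987.2 − 576.89 = 410.3 t N.
At t = 0.293 yr, e^(−t/τ) = e^(−1.595) = 0.2028, so ΔM = 83.23 t N and M = 576.89 + 83.23 = 660.12 t N.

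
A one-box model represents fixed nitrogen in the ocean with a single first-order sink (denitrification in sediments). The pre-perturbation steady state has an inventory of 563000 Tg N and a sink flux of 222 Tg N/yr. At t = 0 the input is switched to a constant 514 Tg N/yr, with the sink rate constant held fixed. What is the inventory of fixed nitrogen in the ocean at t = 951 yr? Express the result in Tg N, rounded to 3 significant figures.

τ = M₀/F₀ = 563000/222 = 2536 yr; rate constant k = 1/τ.
New steady state M_∞ = F₁/k = F₁·τ = 514 × 2536 = 1.3035×10^6 Tg N.
M(t) = M_∞ + (M₀ − M_∞)·e^(−t/τ); t/τ = 951/2536 = 0.3750, so e^(−t/τ) = 0.6873.
M(t) = 1.3035×10^6 − 740500 × 0.6873 = 794570 Tg N.

795000 Tg N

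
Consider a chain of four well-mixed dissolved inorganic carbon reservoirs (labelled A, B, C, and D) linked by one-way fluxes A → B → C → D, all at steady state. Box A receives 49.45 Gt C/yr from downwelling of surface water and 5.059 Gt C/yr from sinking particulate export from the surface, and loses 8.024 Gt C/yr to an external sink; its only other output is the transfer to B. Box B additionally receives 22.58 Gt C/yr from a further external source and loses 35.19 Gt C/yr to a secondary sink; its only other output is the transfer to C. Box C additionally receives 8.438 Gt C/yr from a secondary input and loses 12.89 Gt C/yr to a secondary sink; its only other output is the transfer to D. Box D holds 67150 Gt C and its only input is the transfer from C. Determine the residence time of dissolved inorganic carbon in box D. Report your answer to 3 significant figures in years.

Box A: F(A→B) = (49.45 + 5.059) − 8.024 = 46.485 Gt C/yr.
Box B: F(B→C) = (46.485 + 22.58) − 35.19 = 33.875 Gt C/yr.
Box C: F(C→D) = (33.875 + 8.438) − 12.89 = 29.423 Gt C/yr.
Box D throughput = its input = 29.423 Gt C/yr; τ = 67150 / 29.423 = 2282 yr.

2280 yr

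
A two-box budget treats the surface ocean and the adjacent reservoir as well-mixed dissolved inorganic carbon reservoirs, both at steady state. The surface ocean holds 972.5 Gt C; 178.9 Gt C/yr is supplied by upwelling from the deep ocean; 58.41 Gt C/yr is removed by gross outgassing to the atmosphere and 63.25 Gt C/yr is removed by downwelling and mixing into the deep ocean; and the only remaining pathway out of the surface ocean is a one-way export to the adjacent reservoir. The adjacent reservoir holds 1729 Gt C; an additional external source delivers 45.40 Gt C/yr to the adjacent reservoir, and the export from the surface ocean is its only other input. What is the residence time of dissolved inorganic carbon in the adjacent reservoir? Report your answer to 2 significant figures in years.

Balance the surface ocean: ΣF_in = 178.90 Gt C/yr.
Export to the adjacent reservoir = ΣF_in − (58.41 + 63.25) = 57.240 Gt C/yr.
Total input to the adjacent reservoir = 57.240 + 45.40 = 102.64 Gt C/yr; at steady state this equals its total output.
τ = M / F = 1729 / 102.64 = 16.85 yr.

17 yr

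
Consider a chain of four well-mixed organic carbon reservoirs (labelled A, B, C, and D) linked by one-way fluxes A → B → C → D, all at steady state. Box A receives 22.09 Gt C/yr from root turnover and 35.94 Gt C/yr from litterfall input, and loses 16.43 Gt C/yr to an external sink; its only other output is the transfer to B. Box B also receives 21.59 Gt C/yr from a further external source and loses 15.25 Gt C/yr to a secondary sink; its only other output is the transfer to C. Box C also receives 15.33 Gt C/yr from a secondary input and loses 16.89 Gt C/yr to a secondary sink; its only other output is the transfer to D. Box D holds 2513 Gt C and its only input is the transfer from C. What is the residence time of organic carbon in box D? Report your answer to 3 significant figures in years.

Box A: F(A→B) = (22.09 + 35.94) − 16.43 = 41.600 Gt C/yr.
Box B: F(B→C) = (41.600 + 21.59) − 15.25 = 47.940 Gt C/yr.
Box C: F(C→D) = (47.940 + 15.33) − 16.89 = 46.380 Gt C/yr.
Box D throughput = its input = 46.380 Gt C/yr; τ = 2513 / 46.380 = 54.18 yr.

54.2 yr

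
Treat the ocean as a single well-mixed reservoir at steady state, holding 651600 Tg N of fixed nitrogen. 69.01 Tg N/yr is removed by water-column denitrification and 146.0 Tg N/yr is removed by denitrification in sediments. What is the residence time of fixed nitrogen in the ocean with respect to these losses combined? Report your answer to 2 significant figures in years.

3000 yr

Total removal = 69.01 + 146.0 = 215.01 Tg N/yr.
τ = M / ΣF_out = 651600 / 215.01 = 3031 yr.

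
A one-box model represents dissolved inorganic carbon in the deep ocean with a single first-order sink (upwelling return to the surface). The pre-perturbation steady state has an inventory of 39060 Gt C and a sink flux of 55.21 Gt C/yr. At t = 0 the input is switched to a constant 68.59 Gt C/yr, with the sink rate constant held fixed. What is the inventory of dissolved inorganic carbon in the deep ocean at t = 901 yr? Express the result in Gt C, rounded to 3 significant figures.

45900 Gt C

τ = M₀/F₀ = 39060/55.21 = 707.5 yr; rate constant k = 1/τ.
New steady state M_∞ = F₁/k = F₁·τ = 68.59 × 707.5 = 48526 Gt C.
M(t) = M_∞ + (M₀ − M_∞)·e^(−t/τ); t/τ = 901/707.5 = 1.274, so e^(−t/τ) = 0.2798.
M(t) = 48526 − 9466 × 0.2798 = 45877 Gt C.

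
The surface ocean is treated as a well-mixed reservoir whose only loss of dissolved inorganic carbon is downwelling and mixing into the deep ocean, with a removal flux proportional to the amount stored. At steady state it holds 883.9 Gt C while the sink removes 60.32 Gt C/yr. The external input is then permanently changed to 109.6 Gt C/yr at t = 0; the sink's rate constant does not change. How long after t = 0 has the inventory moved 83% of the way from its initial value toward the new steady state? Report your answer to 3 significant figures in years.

τ = M₀/F₀ = 883.9/60.32 = 14.65 yr.
The remaining gap fraction is e^(−t/τ); 83% covered ⇒ e^(−t/τ) = 0.170.
t = −τ ln(0.170) = 14.65 × 1.772 = 25.97 yr.

26.0 yr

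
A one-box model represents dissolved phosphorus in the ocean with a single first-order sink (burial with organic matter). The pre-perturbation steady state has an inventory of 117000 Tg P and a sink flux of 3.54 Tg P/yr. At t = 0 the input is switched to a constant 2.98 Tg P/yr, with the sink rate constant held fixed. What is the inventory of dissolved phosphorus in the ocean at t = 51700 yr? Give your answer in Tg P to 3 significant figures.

τ = M₀/F₀ = 117000/3.54 = 33050 yr; rate constant k = 1/τ.
New steady state M_∞ = F₁/k = F₁·τ = 2.98 × 33050 = 98492 Tg P.
M(t) = M_∞ + (M₀ − M_∞)·e^(−t/τ); t/τ = 51700/33050 = 1.564, so e^(−t/τ) = 0.2092.
M(t) = 98492 + 18510 × 0.2092 = 102360 Tg P.

102000 Tg P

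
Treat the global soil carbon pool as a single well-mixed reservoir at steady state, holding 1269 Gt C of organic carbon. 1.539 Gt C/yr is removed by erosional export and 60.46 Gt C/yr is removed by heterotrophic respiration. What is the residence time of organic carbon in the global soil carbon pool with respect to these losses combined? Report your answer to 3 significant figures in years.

Total removal = 1.539 + 60.46 = 61.999 Gt C/yr.
τ = M / ΣF_out = 1269 / 61.999 = 20.47 yr.

20.5 yr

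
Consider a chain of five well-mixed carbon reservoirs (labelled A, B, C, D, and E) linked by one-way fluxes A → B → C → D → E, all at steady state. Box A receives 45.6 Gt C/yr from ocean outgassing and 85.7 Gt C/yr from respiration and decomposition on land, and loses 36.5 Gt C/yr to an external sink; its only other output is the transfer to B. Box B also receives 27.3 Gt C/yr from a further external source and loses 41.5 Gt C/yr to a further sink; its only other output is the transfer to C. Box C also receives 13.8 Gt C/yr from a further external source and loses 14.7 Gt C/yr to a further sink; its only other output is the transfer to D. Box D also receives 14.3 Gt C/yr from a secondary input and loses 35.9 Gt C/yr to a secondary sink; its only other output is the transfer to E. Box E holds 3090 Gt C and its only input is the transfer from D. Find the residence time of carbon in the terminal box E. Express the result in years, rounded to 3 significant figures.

Box A: F(A→B) = (45.6 + 85.7) − 36.5 = 94.800 Gt C/yr.
Box B: F(B→C) = (94.800 + 27.3) − 41.5 = 80.600 Gt C/yr.
Box C: F(C→D) = (80.600 + 13.8) − 14.7 = 79.700 Gt C/yr.
Box D: F(D→E) = (79.700 + 14.3) − 35.9 = 58.100 Gt C/yr.
Box E throughput = its input = 58.100 Gt C/yr; τ = 3090 / 58.100 = 53.18 yr.

53.2 yr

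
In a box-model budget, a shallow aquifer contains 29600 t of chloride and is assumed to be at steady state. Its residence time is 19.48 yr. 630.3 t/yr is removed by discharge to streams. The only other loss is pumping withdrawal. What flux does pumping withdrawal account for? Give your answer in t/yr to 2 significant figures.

Total removal F = M/τ = 29600 / 19.48 = 1520 t/yr.
Pumping withdrawal = F − (630.3) = 1520 − 630.3 = 889.2 t/yr.

890 t/yr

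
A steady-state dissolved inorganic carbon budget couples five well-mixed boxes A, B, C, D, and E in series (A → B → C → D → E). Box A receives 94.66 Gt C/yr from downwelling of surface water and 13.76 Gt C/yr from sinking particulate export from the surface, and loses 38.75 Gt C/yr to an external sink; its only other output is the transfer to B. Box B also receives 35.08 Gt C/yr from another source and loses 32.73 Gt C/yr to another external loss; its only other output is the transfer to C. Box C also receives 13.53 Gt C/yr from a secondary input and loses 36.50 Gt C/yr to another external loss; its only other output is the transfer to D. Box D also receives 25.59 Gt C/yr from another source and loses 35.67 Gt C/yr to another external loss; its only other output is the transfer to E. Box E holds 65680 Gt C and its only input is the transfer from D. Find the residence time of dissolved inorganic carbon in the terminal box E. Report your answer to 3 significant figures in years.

Box A: F(A→B) = (94.66 + 13.76) − 38.75 = 69.670 Gt C/yr.
Box B: F(B→C) = (69.670 + 35.08) − 32.73 = 72.020 Gt C/yr.
Box C: F(C→D) = (72.020 + 13.53) − 36.50 = 49.050 Gt C/yr.
Box D: F(D→E) = (49.050 + 25.59) − 35.67 = 38.970 Gt C/yr.
Box E throughput = its input = 38.970 Gt C/yr; τ = 65680 / 38.970 = 1685 yr.

1690 yr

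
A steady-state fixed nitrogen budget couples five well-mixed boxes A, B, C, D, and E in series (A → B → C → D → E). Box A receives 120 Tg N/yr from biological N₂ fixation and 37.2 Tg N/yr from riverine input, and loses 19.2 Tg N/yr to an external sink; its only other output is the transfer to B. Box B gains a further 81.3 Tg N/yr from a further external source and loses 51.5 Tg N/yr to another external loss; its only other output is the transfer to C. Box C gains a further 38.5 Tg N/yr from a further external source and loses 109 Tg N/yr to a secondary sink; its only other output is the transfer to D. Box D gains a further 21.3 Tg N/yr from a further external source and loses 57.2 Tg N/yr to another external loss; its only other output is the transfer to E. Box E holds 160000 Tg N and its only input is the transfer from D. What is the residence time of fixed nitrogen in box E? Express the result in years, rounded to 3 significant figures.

Box A: F(A→B) = (120 + 37.2) − 19.2 = 138.00 Tg N/yr.
Box B: F(B→C) = (138.00 + 81.3) − 51.5 = 167.80 Tg N/yr.
Box C: F(C→D) = (167.80 + 38.5) − 109 = 97.300 Tg N/yr.
Box D: F(D→E) = (97.300 + 21.3) − 57.2 = 61.400 Tg N/yr.
Box E throughput = its input = 61.400 Tg N/yr; τ = 160000 / 61.400 = 2606 yr.

2610 yr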